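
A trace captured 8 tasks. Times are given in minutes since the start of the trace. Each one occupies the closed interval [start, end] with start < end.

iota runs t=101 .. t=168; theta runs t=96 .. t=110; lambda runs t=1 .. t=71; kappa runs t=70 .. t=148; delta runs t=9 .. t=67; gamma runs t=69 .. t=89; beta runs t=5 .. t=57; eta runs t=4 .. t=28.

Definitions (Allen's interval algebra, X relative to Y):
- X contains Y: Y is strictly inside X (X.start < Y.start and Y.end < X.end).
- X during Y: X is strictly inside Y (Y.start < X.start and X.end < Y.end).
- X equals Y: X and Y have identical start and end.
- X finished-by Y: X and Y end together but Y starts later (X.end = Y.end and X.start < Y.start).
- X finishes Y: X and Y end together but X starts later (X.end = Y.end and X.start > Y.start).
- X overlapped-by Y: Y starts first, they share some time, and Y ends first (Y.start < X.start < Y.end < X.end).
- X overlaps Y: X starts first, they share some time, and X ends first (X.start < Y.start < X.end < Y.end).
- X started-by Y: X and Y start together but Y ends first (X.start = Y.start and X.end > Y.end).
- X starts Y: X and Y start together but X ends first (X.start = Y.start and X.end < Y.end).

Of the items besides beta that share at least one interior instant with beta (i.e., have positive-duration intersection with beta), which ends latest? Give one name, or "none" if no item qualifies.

lambda

Target beta = [t=5, t=57].
delta [t=9, t=67] → overlapped-by → candidate.
eta [t=4, t=28] → overlaps → candidate.
gamma [t=69, t=89] → after → excluded.
iota [t=101, t=168] → after → excluded.
kappa [t=70, t=148] → after → excluded.
lambda [t=1, t=71] → contains → candidate.
theta [t=96, t=110] → after → excluded.
Among candidates, latest end is t=71 → lambda.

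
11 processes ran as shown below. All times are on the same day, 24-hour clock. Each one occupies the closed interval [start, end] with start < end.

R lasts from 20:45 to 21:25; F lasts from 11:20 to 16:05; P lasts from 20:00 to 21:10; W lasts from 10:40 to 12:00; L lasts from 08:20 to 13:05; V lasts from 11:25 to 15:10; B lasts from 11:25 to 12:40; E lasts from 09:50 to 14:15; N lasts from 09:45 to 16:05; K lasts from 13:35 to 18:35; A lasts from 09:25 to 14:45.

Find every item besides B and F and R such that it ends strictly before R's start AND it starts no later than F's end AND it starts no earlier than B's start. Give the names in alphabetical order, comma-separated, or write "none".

K, V

Conditions: its end is strictly before R's start (X.end < 20:45) AND its start is no later than F's end (X.start <= 16:05) AND its start is no earlier than B's start (X.start >= 11:25).
A: end 14:45 < 20:45? ✓; start 09:25 <= 16:05? ✓; start 09:25 >= 11:25? ✗ → no.
E: end 14:15 < 20:45? ✓; start 09:50 <= 16:05? ✓; start 09:50 >= 11:25? ✗ → no.
K: end 18:35 < 20:45? ✓; start 13:35 <= 16:05? ✓; start 13:35 >= 11:25? ✓ → yes.
L: end 13:05 < 20:45? ✓; start 08:20 <= 16:05? ✓; start 08:20 >= 11:25? ✗ → no.
N: end 16:05 < 20:45? ✓; start 09:45 <= 16:05? ✓; start 09:45 >= 11:25? ✗ → no.
P: end 21:10 < 20:45? ✗; start 20:00 <= 16:05? ✗; start 20:00 >= 11:25? ✓ → no.
V: end 15:10 < 20:45? ✓; start 11:25 <= 16:05? ✓; start 11:25 >= 11:25? ✓ → yes.
W: end 12:00 < 20:45? ✓; start 10:40 <= 16:05? ✓; start 10:40 >= 11:25? ✗ → no.
Result: K, V.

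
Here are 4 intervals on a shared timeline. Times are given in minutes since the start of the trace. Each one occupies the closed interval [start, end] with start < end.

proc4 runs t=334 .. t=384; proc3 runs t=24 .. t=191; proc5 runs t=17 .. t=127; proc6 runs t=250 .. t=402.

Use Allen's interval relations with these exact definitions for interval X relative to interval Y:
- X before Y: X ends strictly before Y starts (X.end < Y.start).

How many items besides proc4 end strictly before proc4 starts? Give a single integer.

Target proc4 = [t=334, t=384].
proc3 [t=24, t=191] → before → counts.
proc5 [t=17, t=127] → before → counts.
proc6 [t=250, t=402] → contains → no.
Total: 2.

2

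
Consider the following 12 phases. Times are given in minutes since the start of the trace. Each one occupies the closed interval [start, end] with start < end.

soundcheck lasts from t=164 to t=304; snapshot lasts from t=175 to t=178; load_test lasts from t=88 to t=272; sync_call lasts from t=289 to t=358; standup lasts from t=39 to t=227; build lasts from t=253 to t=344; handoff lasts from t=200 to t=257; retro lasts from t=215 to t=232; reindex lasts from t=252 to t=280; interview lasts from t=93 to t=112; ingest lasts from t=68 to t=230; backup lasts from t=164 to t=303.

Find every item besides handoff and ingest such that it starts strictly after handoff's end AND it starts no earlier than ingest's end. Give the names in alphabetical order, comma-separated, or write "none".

sync_call

Conditions: its start is strictly after handoff's end (X.start > t=257) AND its start is no earlier than ingest's end (X.start >= t=230).
backup: start t=164 > t=257? ✗; start t=164 >= t=230? ✗ → no.
build: start t=253 > t=257? ✗; start t=253 >= t=230? ✓ → no.
interview: start t=93 > t=257? ✗; start t=93 >= t=230? ✗ → no.
load_test: start t=88 > t=257? ✗; start t=88 >= t=230? ✗ → no.
reindex: start t=252 > t=257? ✗; start t=252 >= t=230? ✓ → no.
retro: start t=215 > t=257? ✗; start t=215 >= t=230? ✗ → no.
snapshot: start t=175 > t=257? ✗; start t=175 >= t=230? ✗ → no.
soundcheck: start t=164 > t=257? ✗; start t=164 >= t=230? ✗ → no.
standup: start t=39 > t=257? ✗; start t=39 >= t=230? ✗ → no.
sync_call: start t=289 > t=257? ✓; start t=289 >= t=230? ✓ → yes.
Result: sync_call.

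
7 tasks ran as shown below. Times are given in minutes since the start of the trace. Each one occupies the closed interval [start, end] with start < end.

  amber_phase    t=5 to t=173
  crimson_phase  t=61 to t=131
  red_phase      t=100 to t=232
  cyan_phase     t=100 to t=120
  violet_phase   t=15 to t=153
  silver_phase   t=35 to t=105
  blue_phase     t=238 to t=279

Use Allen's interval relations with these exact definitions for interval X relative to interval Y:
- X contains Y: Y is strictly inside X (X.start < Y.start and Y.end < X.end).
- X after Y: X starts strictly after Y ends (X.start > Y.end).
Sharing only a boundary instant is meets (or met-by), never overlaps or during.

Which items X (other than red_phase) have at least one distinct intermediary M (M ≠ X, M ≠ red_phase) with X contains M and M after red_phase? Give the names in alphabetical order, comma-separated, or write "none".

none

Target red_phase = [t=100, t=232].
Intermediaries M with M after red_phase: blue_phase.
Via blue_phase — items with X contains blue_phase: none.
Union: none.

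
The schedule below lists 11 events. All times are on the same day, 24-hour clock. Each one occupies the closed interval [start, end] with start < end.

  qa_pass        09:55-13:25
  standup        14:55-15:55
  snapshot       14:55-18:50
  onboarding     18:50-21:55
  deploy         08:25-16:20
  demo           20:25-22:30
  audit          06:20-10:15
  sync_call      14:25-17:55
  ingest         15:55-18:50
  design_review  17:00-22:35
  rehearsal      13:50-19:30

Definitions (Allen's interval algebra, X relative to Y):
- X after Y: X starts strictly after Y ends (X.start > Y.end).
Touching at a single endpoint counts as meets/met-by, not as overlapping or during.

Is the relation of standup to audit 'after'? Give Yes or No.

Yes

standup = [14:55, 15:55], audit = [06:20, 10:15].
Actual relation of standup to audit: after.
Asked whether 'after' holds → Yes.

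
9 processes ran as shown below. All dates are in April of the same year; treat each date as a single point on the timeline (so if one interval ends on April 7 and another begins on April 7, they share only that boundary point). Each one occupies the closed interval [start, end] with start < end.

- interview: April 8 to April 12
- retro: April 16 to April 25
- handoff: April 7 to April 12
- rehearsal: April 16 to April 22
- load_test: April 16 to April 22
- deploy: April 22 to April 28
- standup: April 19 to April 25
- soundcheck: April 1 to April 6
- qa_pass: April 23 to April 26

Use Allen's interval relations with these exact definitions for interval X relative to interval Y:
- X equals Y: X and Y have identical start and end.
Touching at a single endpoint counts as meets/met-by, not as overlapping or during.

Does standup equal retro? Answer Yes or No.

No

standup = [April 19, April 25], retro = [April 16, April 25].
Actual relation of standup to retro: finishes.
Asked whether 'equals' holds → No.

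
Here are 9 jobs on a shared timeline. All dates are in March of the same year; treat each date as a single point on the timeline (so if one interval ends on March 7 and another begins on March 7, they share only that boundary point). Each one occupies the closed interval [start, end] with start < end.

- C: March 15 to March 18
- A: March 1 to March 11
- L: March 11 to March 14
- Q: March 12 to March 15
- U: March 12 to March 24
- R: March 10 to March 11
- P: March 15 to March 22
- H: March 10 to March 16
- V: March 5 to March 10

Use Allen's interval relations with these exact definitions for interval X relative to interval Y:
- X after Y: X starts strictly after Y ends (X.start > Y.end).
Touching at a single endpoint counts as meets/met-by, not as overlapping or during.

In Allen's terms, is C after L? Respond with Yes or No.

C = [March 15, March 18], L = [March 11, March 14].
Actual relation of C to L: after.
Asked whether 'after' holds → Yes.

Yes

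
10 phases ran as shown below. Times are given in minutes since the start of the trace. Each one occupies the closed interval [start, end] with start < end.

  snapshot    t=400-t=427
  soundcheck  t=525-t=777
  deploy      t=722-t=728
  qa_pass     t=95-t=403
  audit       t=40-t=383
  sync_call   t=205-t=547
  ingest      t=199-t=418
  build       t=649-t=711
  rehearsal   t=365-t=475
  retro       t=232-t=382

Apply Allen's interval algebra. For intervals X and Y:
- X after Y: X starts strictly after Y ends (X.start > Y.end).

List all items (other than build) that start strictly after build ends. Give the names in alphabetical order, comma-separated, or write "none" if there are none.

Target build = [t=649, t=711].
audit [t=40, t=383] → before → no.
deploy [t=722, t=728] → after → yes.
ingest [t=199, t=418] → before → no.
qa_pass [t=95, t=403] → before → no.
rehearsal [t=365, t=475] → before → no.
retro [t=232, t=382] → before → no.
snapshot [t=400, t=427] → before → no.
soundcheck [t=525, t=777] → contains → no.
sync_call [t=205, t=547] → before → no.
Result: deploy.

deploy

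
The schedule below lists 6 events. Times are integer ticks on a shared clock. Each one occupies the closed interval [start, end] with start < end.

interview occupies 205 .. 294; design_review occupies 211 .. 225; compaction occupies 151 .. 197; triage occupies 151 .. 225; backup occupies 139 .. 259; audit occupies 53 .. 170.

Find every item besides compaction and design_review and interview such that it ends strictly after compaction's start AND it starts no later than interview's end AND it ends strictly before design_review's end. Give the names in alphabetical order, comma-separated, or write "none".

audit

Conditions: its end is strictly after compaction's start (X.end > 151) AND its start is no later than interview's end (X.start <= 294) AND its end is strictly before design_review's end (X.end < 225).
audit: end 170 > 151? ✓; start 53 <= 294? ✓; end 170 < 225? ✓ → yes.
backup: end 259 > 151? ✓; start 139 <= 294? ✓; end 259 < 225? ✗ → no.
triage: end 225 > 151? ✓; start 151 <= 294? ✓; end 225 < 225? ✗ → no.
Result: audit.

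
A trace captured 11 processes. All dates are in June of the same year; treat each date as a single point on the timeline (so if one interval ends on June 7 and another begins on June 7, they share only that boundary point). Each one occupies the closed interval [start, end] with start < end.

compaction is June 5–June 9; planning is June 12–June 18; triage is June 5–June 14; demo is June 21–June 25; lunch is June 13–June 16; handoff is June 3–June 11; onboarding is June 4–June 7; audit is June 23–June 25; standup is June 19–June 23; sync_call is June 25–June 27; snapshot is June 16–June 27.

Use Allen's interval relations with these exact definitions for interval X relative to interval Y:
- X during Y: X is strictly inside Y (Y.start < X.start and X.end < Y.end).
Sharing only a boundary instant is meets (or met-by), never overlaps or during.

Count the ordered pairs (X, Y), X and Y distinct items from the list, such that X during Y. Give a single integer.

Checking all 110 ordered pairs for relation 'during'; matching pairs in alphabetical order:
(audit, snapshot): audit during snapshot ✓
(compaction, handoff): compaction during handoff ✓
(demo, snapshot): demo during snapshot ✓
(lunch, planning): lunch during planning ✓
(onboarding, handoff): onboarding during handoff ✓
(standup, snapshot): standup during snapshot ✓
Count: 6.

6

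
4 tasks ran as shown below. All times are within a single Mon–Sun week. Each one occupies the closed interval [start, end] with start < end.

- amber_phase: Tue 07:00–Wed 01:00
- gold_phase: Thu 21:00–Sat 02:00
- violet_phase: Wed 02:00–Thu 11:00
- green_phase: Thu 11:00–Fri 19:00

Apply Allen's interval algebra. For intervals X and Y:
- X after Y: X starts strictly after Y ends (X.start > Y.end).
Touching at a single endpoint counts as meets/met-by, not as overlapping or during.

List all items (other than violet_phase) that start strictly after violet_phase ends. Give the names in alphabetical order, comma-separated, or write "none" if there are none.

gold_phase

Target violet_phase = [Wed 02:00, Thu 11:00].
amber_phase [Tue 07:00, Wed 01:00] → before → no.
gold_phase [Thu 21:00, Sat 02:00] → after → yes.
green_phase [Thu 11:00, Fri 19:00] → met-by → no.
Result: gold_phase.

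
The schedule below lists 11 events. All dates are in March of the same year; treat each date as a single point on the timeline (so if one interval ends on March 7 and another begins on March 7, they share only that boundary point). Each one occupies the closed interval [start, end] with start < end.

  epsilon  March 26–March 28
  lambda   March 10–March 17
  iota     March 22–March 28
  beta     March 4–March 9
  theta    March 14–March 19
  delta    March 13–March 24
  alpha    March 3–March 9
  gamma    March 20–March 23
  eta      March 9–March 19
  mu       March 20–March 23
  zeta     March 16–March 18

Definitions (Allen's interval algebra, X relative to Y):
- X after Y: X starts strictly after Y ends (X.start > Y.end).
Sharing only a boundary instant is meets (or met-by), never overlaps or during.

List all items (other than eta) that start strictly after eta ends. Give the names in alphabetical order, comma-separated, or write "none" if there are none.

epsilon, gamma, iota, mu

Target eta = [March 9, March 19].
alpha [March 3, March 9] → meets → no.
beta [March 4, March 9] → meets → no.
delta [March 13, March 24] → overlapped-by → no.
epsilon [March 26, March 28] → after → yes.
gamma [March 20, March 23] → after → yes.
iota [March 22, March 28] → after → yes.
lambda [March 10, March 17] → during → no.
mu [March 20, March 23] → after → yes.
theta [March 14, March 19] → finishes → no.
zeta [March 16, March 18] → during → no.
Result: epsilon, gamma, iota, mu.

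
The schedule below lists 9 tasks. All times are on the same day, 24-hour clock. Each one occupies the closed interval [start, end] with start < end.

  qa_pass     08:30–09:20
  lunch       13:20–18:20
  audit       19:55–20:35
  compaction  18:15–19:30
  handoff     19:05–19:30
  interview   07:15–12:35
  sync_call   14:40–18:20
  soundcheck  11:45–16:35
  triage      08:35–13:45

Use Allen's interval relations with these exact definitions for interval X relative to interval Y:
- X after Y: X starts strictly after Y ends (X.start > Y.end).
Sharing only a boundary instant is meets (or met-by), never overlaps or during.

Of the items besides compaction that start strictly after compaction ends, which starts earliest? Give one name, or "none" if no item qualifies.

audit

Target compaction = [18:15, 19:30].
audit [19:55, 20:35] → after → candidate.
handoff [19:05, 19:30] → finishes → excluded.
interview [07:15, 12:35] → before → excluded.
lunch [13:20, 18:20] → overlaps → excluded.
qa_pass [08:30, 09:20] → before → excluded.
soundcheck [11:45, 16:35] → before → excluded.
sync_call [14:40, 18:20] → overlaps → excluded.
triage [08:35, 13:45] → before → excluded.
Among candidates, earliest start is 19:55 → audit.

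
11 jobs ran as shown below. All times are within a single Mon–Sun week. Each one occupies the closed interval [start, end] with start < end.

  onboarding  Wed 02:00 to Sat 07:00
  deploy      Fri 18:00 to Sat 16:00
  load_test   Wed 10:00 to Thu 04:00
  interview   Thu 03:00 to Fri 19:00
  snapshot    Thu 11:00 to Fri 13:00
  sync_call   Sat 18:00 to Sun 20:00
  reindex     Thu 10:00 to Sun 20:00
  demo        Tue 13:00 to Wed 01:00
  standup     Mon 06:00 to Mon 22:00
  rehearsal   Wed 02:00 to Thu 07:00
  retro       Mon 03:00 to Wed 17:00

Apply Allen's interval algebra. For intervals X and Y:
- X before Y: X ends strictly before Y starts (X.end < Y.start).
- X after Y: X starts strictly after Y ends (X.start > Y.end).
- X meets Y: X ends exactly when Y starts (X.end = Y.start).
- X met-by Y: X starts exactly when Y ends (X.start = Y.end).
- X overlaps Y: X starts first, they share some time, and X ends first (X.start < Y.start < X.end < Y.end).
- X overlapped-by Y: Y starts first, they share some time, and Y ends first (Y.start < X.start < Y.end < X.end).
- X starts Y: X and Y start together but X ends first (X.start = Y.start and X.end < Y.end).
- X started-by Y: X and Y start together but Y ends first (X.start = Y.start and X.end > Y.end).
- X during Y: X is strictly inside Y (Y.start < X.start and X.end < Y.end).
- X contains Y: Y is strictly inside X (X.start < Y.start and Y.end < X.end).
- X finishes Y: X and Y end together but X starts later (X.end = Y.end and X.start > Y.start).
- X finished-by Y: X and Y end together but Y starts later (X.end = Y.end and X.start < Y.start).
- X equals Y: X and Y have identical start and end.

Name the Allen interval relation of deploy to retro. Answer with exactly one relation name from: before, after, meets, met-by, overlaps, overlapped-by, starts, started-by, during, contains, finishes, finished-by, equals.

after

deploy = [Fri 18:00, Sat 16:00]; retro = [Mon 03:00, Wed 17:00].
Compare endpoints: deploy.start > retro.start, deploy.start > retro.end, deploy.end > retro.start, deploy.end > retro.end.
That pattern is 'after'.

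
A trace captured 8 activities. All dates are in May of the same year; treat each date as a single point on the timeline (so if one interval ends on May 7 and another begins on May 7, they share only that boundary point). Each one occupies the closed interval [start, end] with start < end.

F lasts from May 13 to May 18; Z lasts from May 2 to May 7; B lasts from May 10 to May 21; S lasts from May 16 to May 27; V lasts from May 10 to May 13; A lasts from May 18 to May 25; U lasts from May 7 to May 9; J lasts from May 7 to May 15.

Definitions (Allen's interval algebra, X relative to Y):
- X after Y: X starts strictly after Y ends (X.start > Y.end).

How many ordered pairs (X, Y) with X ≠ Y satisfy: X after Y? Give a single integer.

14

Checking all 56 ordered pairs for relation 'after'; matching pairs in alphabetical order:
(A, J): A after J ✓
(A, U): A after U ✓
(A, V): A after V ✓
(A, Z): A after Z ✓
(B, U): B after U ✓
(B, Z): B after Z ✓
(F, U): F after U ✓
(F, Z): F after Z ✓
(S, J): S after J ✓
(S, U): S after U ✓
(S, V): S after V ✓
(S, Z): S after Z ✓
(V, U): V after U ✓
(V, Z): V after Z ✓
Count: 14.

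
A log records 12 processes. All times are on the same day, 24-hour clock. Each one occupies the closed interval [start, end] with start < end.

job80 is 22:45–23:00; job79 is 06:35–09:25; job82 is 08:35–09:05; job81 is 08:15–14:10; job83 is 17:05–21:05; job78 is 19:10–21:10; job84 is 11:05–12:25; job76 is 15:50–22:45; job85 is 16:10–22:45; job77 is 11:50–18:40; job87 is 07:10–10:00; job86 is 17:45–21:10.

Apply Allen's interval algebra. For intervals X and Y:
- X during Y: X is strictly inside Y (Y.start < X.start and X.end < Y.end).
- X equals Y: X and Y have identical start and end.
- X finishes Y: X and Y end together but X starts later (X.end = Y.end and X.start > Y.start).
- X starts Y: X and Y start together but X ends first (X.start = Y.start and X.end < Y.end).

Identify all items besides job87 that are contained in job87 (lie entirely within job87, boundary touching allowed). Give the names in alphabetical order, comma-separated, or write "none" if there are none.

Target job87 = [07:10, 10:00].
job76 [15:50, 22:45] → after → no.
job77 [11:50, 18:40] → after → no.
job78 [19:10, 21:10] → after → no.
job79 [06:35, 09:25] → overlaps → no.
job80 [22:45, 23:00] → after → no.
job81 [08:15, 14:10] → overlapped-by → no.
job82 [08:35, 09:05] → during → yes.
job83 [17:05, 21:05] → after → no.
job84 [11:05, 12:25] → after → no.
job85 [16:10, 22:45] → after → no.
job86 [17:45, 21:10] → after → no.
Result: job82.

job82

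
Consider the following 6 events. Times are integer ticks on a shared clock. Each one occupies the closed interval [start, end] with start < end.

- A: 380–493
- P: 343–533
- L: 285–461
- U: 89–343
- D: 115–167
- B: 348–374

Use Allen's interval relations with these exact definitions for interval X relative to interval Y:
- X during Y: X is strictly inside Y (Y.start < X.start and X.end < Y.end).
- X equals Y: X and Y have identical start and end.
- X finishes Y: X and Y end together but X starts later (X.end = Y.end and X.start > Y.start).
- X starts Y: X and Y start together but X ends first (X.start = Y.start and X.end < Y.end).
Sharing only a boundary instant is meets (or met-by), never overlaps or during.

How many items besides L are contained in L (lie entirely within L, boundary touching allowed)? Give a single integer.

1

Target L = [285, 461].
A [380, 493] → overlapped-by → no.
B [348, 374] → during → counts.
D [115, 167] → before → no.
P [343, 533] → overlapped-by → no.
U [89, 343] → overlaps → no.
Total: 1.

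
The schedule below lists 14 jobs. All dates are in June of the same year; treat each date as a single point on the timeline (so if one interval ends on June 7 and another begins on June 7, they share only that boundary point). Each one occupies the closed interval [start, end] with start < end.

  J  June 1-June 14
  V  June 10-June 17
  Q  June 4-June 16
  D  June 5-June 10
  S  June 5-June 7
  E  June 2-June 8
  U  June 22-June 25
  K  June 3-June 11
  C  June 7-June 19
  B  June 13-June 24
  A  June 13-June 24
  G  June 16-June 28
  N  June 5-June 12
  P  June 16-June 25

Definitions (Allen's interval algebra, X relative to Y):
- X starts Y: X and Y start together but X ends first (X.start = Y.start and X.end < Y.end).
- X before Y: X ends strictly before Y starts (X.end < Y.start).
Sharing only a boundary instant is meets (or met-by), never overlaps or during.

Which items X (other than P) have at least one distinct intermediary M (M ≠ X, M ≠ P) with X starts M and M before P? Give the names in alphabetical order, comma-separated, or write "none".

Target P = [June 16, June 25].
Intermediaries M with M before P: D, E, J, K, N, S.
Via D — items with X starts D: S.
Via E — items with X starts E: none.
Via J — items with X starts J: none.
Via K — items with X starts K: none.
Via N — items with X starts N: D, S.
Via S — items with X starts S: none.
Union: D, S.

D, S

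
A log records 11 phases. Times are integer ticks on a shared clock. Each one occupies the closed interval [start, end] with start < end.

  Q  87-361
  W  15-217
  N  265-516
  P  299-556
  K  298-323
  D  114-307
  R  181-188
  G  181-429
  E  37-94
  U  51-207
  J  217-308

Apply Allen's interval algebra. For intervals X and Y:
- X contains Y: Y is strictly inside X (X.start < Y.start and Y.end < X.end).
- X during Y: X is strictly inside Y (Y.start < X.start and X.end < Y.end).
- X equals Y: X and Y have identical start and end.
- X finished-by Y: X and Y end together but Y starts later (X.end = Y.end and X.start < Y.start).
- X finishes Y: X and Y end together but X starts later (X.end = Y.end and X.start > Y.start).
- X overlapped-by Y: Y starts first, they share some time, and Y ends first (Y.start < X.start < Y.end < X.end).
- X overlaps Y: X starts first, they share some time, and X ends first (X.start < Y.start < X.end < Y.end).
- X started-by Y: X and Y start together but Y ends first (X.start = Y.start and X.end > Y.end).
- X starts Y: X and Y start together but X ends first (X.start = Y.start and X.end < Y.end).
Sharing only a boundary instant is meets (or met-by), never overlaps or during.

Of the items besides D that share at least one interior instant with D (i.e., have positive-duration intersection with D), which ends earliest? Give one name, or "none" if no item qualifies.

R

Target D = [114, 307].
E [37, 94] → before → excluded.
G [181, 429] → overlapped-by → candidate.
J [217, 308] → overlapped-by → candidate.
K [298, 323] → overlapped-by → candidate.
N [265, 516] → overlapped-by → candidate.
P [299, 556] → overlapped-by → candidate.
Q [87, 361] → contains → candidate.
R [181, 188] → during → candidate.
U [51, 207] → overlaps → candidate.
W [15, 217] → overlaps → candidate.
Among candidates, earliest end is 188 → R.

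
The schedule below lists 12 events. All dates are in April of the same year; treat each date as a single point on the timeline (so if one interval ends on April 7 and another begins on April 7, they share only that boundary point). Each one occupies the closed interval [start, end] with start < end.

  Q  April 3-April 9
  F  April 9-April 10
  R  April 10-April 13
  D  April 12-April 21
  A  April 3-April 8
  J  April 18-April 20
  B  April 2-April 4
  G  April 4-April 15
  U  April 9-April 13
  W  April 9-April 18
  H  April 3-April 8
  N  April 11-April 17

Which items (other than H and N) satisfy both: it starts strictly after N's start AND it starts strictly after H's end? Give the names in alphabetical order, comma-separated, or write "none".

Conditions: its start is strictly after N's start (X.start > April 11) AND its start is strictly after H's end (X.start > April 8).
A: start April 3 > April 11? ✗; start April 3 > April 8? ✗ → no.
B: start April 2 > April 11? ✗; start April 2 > April 8? ✗ → no.
D: start April 12 > April 11? ✓; start April 12 > April 8? ✓ → yes.
F: start April 9 > April 11? ✗; start April 9 > April 8? ✓ → no.
G: start April 4 > April 11? ✗; start April 4 > April 8? ✗ → no.
J: start April 18 > April 11? ✓; start April 18 > April 8? ✓ → yes.
Q: start April 3 > April 11? ✗; start April 3 > April 8? ✗ → no.
R: start April 10 > April 11? ✗; start April 10 > April 8? ✓ → no.
U: start April 9 > April 11? ✗; start April 9 > April 8? ✓ → no.
W: start April 9 > April 11? ✗; start April 9 > April 8? ✓ → no.
Result: D, J.

D, J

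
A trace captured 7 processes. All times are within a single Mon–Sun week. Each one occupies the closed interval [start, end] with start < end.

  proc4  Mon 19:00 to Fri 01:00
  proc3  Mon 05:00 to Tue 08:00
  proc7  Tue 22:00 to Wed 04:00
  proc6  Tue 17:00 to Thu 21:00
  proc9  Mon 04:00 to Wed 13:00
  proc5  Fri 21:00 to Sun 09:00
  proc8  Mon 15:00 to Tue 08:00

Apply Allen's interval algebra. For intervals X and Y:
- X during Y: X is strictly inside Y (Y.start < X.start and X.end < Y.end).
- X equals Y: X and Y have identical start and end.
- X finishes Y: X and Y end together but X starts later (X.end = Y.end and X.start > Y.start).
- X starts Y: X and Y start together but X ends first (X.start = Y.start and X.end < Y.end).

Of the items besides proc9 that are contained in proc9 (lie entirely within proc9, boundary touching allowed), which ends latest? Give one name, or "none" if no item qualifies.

Target proc9 = [Mon 04:00, Wed 13:00].
proc3 [Mon 05:00, Tue 08:00] → during → candidate.
proc4 [Mon 19:00, Fri 01:00] → overlapped-by → excluded.
proc5 [Fri 21:00, Sun 09:00] → after → excluded.
proc6 [Tue 17:00, Thu 21:00] → overlapped-by → excluded.
proc7 [Tue 22:00, Wed 04:00] → during → candidate.
proc8 [Mon 15:00, Tue 08:00] → during → candidate.
Among candidates, latest end is Wed 04:00 → proc7.

proc7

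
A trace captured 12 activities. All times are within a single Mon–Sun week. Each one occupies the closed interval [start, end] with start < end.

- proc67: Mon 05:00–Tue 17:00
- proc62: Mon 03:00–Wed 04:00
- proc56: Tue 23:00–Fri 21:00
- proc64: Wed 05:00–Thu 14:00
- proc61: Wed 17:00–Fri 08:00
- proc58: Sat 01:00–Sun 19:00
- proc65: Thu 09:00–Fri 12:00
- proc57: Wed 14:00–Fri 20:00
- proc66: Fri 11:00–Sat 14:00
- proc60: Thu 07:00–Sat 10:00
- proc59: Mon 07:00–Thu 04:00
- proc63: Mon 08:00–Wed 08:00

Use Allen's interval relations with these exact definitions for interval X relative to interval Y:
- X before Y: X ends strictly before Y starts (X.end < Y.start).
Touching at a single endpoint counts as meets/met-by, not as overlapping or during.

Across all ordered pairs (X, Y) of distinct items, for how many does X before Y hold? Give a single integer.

Checking all 132 ordered pairs for relation 'before'; matching pairs in alphabetical order:
(proc56, proc58): proc56 before proc58 ✓
(proc57, proc58): proc57 before proc58 ✓
(proc59, proc58): proc59 before proc58 ✓
(proc59, proc60): proc59 before proc60 ✓
(proc59, proc65): proc59 before proc65 ✓
(proc59, proc66): proc59 before proc66 ✓
(proc61, proc58): proc61 before proc58 ✓
(proc61, proc66): proc61 before proc66 ✓
(proc62, proc57): proc62 before proc57 ✓
(proc62, proc58): proc62 before proc58 ✓
(proc62, proc60): proc62 before proc60 ✓
(proc62, proc61): proc62 before proc61 ✓
(proc62, proc64): proc62 before proc64 ✓
(proc62, proc65): proc62 before proc65 ✓
(proc62, proc66): proc62 before proc66 ✓
(proc63, proc57): proc63 before proc57 ✓
(proc63, proc58): proc63 before proc58 ✓
(proc63, proc60): proc63 before proc60 ✓
(proc63, proc61): proc63 before proc61 ✓
(proc63, proc65): proc63 before proc65 ✓
(proc63, proc66): proc63 before proc66 ✓
(proc64, proc58): proc64 before proc58 ✓
(proc64, proc66): proc64 before proc66 ✓
(proc65, proc58): proc65 before proc58 ✓
... plus 8 further pairs not listed.
Count: 32.

32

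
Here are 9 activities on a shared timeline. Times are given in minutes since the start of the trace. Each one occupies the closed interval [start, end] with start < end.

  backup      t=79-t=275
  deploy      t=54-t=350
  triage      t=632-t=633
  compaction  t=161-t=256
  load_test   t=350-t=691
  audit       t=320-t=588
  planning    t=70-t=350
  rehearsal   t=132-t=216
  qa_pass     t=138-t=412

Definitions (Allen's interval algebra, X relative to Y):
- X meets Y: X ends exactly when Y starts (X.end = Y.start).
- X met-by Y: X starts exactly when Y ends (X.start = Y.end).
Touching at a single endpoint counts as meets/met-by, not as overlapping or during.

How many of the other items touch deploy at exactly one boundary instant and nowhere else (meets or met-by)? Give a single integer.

1

Target deploy = [t=54, t=350].
audit [t=320, t=588] → overlapped-by → no.
backup [t=79, t=275] → during → no.
compaction [t=161, t=256] → during → no.
load_test [t=350, t=691] → met-by → counts.
planning [t=70, t=350] → finishes → no.
qa_pass [t=138, t=412] → overlapped-by → no.
rehearsal [t=132, t=216] → during → no.
triage [t=632, t=633] → after → no.
Total: 1.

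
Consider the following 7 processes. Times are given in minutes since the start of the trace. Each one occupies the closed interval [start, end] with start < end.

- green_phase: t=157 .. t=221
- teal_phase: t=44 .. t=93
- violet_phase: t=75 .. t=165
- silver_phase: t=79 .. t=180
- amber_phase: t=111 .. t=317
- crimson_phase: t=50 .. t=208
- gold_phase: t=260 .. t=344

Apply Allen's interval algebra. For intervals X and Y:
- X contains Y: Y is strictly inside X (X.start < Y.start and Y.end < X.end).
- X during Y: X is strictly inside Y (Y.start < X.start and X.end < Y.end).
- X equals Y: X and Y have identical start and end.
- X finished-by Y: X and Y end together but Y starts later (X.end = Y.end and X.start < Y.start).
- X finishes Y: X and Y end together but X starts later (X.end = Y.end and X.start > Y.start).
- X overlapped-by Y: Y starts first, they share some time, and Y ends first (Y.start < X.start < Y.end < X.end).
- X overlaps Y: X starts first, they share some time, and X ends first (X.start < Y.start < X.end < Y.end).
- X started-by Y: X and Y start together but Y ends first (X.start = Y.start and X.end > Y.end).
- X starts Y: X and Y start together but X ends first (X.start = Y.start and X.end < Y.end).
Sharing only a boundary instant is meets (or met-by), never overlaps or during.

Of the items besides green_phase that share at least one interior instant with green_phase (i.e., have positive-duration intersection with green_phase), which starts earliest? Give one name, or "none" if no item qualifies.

Target green_phase = [t=157, t=221].
amber_phase [t=111, t=317] → contains → candidate.
crimson_phase [t=50, t=208] → overlaps → candidate.
gold_phase [t=260, t=344] → after → excluded.
silver_phase [t=79, t=180] → overlaps → candidate.
teal_phase [t=44, t=93] → before → excluded.
violet_phase [t=75, t=165] → overlaps → candidate.
Among candidates, earliest start is t=50 → crimson_phase.

crimson_phase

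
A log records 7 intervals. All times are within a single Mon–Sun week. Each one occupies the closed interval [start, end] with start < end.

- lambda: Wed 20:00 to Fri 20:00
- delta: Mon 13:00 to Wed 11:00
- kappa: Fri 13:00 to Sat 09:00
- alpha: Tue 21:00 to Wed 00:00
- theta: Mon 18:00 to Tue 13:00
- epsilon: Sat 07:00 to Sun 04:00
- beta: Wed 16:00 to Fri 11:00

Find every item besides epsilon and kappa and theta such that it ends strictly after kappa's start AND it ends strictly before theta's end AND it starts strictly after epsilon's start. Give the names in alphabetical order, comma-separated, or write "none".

Conditions: its end is strictly after kappa's start (X.end > Fri 13:00) AND its end is strictly before theta's end (X.end < Tue 13:00) AND its start is strictly after epsilon's start (X.start > Sat 07:00).
alpha: end Wed 00:00 > Fri 13:00? ✗; end Wed 00:00 < Tue 13:00? ✗; start Tue 21:00 > Sat 07:00? ✗ → no.
beta: end Fri 11:00 > Fri 13:00? ✗; end Fri 11:00 < Tue 13:00? ✗; start Wed 16:00 > Sat 07:00? ✗ → no.
delta: end Wed 11:00 > Fri 13:00? ✗; end Wed 11:00 < Tue 13:00? ✗; start Mon 13:00 > Sat 07:00? ✗ → no.
lambda: end Fri 20:00 > Fri 13:00? ✓; end Fri 20:00 < Tue 13:00? ✗; start Wed 20:00 > Sat 07:00? ✗ → no.
Result: none.

none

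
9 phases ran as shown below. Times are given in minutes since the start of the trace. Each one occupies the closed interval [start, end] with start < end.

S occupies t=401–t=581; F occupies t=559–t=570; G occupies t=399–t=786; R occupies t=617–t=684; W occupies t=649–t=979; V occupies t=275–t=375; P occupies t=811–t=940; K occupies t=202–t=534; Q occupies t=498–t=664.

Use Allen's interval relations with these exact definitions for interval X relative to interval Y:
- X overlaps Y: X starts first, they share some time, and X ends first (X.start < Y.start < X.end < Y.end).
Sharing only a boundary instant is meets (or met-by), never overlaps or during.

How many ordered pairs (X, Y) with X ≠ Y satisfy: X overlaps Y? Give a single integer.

8

Checking all 72 ordered pairs for relation 'overlaps'; matching pairs in alphabetical order:
(G, W): G overlaps W ✓
(K, G): K overlaps G ✓
(K, Q): K overlaps Q ✓
(K, S): K overlaps S ✓
(Q, R): Q overlaps R ✓
(Q, W): Q overlaps W ✓
(R, W): R overlaps W ✓
(S, Q): S overlaps Q ✓
Count: 8.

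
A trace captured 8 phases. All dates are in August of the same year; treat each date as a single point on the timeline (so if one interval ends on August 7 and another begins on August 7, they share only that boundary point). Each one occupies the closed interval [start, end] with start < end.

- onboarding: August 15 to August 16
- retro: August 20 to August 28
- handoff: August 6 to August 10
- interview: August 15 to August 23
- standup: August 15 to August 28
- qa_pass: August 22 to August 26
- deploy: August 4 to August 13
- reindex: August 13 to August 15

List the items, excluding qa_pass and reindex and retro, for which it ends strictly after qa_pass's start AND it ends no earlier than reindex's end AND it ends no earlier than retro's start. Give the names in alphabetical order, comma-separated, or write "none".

Conditions: its end is strictly after qa_pass's start (X.end > August 22) AND its end is no earlier than reindex's end (X.end >= August 15) AND its end is no earlier than retro's start (X.end >= August 20).
deploy: end August 13 > August 22? ✗; end August 13 >= August 15? ✗; end August 13 >= August 20? ✗ → no.
handoff: end August 10 > August 22? ✗; end August 10 >= August 15? ✗; end August 10 >= August 20? ✗ → no.
interview: end August 23 > August 22? ✓; end August 23 >= August 15? ✓; end August 23 >= August 20? ✓ → yes.
onboarding: end August 16 > August 22? ✗; end August 16 >= August 15? ✓; end August 16 >= August 20? ✗ → no.
standup: end August 28 > August 22? ✓; end August 28 >= August 15? ✓; end August 28 >= August 20? ✓ → yes.
Result: interview, standup.

interview, standup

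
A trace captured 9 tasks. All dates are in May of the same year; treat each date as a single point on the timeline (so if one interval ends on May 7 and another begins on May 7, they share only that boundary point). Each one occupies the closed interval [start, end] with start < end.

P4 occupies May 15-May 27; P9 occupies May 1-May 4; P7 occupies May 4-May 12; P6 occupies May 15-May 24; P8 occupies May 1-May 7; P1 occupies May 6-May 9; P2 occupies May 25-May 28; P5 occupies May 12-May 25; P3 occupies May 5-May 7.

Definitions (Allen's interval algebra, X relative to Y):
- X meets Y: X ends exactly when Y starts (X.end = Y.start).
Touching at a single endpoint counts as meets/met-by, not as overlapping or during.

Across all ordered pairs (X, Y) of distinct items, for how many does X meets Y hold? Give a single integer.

Checking all 72 ordered pairs for relation 'meets'; matching pairs in alphabetical order:
(P5, P2): P5 meets P2 ✓
(P7, P5): P7 meets P5 ✓
(P9, P7): P9 meets P7 ✓
Count: 3.

3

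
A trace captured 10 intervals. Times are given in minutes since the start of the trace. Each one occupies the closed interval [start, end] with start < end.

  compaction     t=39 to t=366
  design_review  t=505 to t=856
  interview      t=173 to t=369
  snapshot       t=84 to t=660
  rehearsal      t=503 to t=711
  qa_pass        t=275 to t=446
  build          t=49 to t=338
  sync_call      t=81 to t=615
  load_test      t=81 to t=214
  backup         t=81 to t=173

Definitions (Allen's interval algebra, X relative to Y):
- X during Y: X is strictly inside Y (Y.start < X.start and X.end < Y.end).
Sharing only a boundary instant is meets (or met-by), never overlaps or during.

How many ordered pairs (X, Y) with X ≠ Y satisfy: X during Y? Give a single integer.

9

Checking all 90 ordered pairs for relation 'during'; matching pairs in alphabetical order:
(backup, build): backup during build ✓
(backup, compaction): backup during compaction ✓
(build, compaction): build during compaction ✓
(interview, snapshot): interview during snapshot ✓
(interview, sync_call): interview during sync_call ✓
(load_test, build): load_test during build ✓
(load_test, compaction): load_test during compaction ✓
(qa_pass, snapshot): qa_pass during snapshot ✓
(qa_pass, sync_call): qa_pass during sync_call ✓
Count: 9.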